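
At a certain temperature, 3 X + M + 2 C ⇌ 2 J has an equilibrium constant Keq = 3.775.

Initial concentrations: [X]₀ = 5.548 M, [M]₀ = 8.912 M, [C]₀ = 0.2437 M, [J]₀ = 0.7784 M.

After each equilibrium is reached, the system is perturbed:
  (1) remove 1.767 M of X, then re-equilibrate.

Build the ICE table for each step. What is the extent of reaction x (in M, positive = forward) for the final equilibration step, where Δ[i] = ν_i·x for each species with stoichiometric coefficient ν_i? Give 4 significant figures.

Q₀ = 0.006704 vs Keq = 3.775 ⇒ Q<K, forward
Step 1:
                    X           M           C           J
  Initial       5.548       8.912      0.2437      0.7784
  Change      -0.3435     -0.1145      -0.229       0.229
  Equil         5.205       8.798     0.01472       1.007
  solve Keq expr → x = 0.1145; check Q = 3.775
Then remove 1.767 M of X.
Step 2:
                    X           M           C           J
  Initial       3.438       8.798     0.01472       1.007
  Change      0.01823    0.006075     0.01215    -0.01215
  Equil         3.456       8.804     0.02687      0.9952
  solve Keq expr → x = -0.006075; check Q = 3.775

x = -0.006075 M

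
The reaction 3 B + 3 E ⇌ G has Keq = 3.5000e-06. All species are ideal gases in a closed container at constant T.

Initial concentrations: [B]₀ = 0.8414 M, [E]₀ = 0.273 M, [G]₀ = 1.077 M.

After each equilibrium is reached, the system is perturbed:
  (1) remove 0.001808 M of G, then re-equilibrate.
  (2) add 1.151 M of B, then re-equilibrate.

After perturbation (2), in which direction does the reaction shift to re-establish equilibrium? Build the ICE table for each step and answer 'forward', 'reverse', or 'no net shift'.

Q₀ = 88.86 vs Keq = 3.5000e-06 ⇒ Q>K, reverse
Step 1:
                   B          E          G
  Initial     0.8414      0.273      1.077
  Change       3.202      3.202     -1.067
  Equil        4.043      3.475   0.009707
  solve Keq expr → x = -1.067; check Q = 3.5000e-06
Then remove 0.001808 M of G.
Step 2:
                   B          E          G
  Initial      4.043      3.475   0.007899
  Change   -0.005183  -0.005183   0.001728
  Equil        4.038       3.47   0.009627
  solve Keq expr → x = 0.001728; check Q = 3.5000e-06
Then add 1.151 M of B.
Step 3:
                   B          E          G
  Initial      5.189       3.47   0.009627
  Change    -0.02981   -0.02981   0.009938
  Equil        5.159       3.44    0.01956
  solve Keq expr → x = 0.009938; check Q = 3.5000e-06

Direction: forward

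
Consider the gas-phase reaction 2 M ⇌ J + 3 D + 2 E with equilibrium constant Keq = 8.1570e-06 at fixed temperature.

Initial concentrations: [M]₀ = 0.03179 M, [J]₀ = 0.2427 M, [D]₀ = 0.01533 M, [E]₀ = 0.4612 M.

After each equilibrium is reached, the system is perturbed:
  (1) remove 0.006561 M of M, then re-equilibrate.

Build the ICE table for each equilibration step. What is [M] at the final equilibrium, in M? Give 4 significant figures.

Q₀ = 1.8403e-04 vs Keq = 8.1570e-06 ⇒ Q>K, reverse
Step 1:
                  M         J         D         E
  Initial   0.03179    0.2427   0.01533    0.4612
  Change   0.006101  -0.00305 -0.009151 -0.006101
  Equil     0.03789    0.2396  0.006179    0.4551
  solve Keq expr → x = -0.00305; check Q = 8.1570e-06
Then remove 0.006561 M of M.
Step 2:
                  M         J         D         E
  Initial   0.03133    0.2396  0.006179    0.4551
  Change  4.5204e-04 -2.2602e-04 -6.7806e-04 -4.5204e-04
  Equil     0.03178    0.2394  0.005501    0.4546
  solve Keq expr → x = -2.2602e-04; check Q = 8.1570e-06

[M]_eq = 0.03178 M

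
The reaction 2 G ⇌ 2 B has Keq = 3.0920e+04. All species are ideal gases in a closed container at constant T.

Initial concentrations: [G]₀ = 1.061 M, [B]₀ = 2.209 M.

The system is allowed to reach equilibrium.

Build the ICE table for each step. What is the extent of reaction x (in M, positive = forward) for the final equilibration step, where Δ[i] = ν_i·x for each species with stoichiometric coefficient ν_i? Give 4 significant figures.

x = 0.5213 M

Q₀ = 4.335 vs Keq = 3.0920e+04 ⇒ Q<K, forward
Step 1:
                  G         B
  I           1.061     2.209
  C          -1.043     1.043
  E         0.01849     3.252
  solve Keq expr → x = 0.5213; check Q = 3.0920e+04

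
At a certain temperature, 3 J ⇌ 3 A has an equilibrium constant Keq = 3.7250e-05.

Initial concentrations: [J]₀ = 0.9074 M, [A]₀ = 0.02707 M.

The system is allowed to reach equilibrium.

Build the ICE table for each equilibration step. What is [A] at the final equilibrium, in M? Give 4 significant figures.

[A]_eq = 0.0302 M

Q₀ = 2.6550e-05 vs Keq = 3.7250e-05 ⇒ Q<K, forward
Step 1:
                   J          A
  Initial     0.9074    0.02707
  Change    -0.00313    0.00313
  Equil       0.9043     0.0302
  solve Keq expr → x = 0.001043; check Q = 3.7250e-05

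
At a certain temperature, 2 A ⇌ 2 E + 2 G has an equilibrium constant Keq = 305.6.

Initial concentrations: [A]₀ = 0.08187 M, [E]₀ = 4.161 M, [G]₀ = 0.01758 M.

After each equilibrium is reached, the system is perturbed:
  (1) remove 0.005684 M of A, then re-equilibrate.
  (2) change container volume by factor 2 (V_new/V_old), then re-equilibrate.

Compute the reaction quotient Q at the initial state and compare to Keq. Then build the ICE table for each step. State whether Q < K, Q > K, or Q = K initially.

Q₀ = 0.7983; Q < K (proceeds forward)

Q₀ = 0.7983 vs Keq = 305.6 ⇒ Q<K, forward
Step 1:
                    A           E           G
  I           0.08187       4.161     0.01758
  C          -0.06252     0.06252     0.06252
  E           0.01935       4.224      0.0801
  solve Keq expr → x = 0.03126; check Q = 305.6
Then remove 0.005684 M of A.
Step 2:
                    A           E           G
  I           0.01367       4.224      0.0801
  C          0.004562   -0.004562   -0.004562
  E           0.01823       4.219     0.07554
  solve Keq expr → x = -0.002281; check Q = 305.6
Then change container volume by factor 2 (V_new/V_old).
Step 3:
                    A           E           G
  I          0.009115       2.109     0.03777
  C         -0.004058    0.004058    0.004058
  E          0.005057       2.114     0.04183
  solve Keq expr → x = 0.002029; check Q = 305.6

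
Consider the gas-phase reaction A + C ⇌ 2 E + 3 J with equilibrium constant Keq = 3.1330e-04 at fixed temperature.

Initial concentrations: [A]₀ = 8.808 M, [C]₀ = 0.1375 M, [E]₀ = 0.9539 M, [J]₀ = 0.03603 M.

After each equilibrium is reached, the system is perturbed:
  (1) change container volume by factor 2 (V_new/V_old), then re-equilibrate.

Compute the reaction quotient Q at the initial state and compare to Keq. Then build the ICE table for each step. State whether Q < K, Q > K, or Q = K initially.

Q₀ = 3.5141e-05 vs Keq = 3.1330e-04 ⇒ Q<K, forward
Step 1:
                    A           C           E           J
  Initial       8.808      0.1375      0.9539     0.03603
  Change     -0.01176    -0.01176     0.02352     0.03529
  Equil         8.796      0.1257      0.9774     0.07132
  solve Keq expr → x = 0.01176; check Q = 3.1330e-04
Then change container volume by factor 2 (V_new/V_old).
Step 2:
                    A           C           E           J
  Initial       4.398     0.06287      0.4887     0.03566
  Change    -0.009953   -0.009953     0.01991     0.02986
  Equil         4.388     0.05292      0.5086     0.06552
  solve Keq expr → x = 0.009953; check Q = 3.1330e-04

Q₀ = 3.5141e-05; Q < K (proceeds forward)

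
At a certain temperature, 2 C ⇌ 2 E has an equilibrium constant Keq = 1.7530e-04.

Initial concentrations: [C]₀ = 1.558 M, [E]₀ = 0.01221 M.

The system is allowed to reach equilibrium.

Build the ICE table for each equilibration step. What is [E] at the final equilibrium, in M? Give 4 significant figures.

Q₀ = 6.1418e-05 vs Keq = 1.7530e-04 ⇒ Q<K, forward
Step 1:
                   C          E
  init         1.558    0.01221
  Δ        -0.008308   0.008308
  eq            1.55    0.02052
  solve Keq expr → x = 0.004154; check Q = 1.7530e-04

[E]_eq = 0.02052 M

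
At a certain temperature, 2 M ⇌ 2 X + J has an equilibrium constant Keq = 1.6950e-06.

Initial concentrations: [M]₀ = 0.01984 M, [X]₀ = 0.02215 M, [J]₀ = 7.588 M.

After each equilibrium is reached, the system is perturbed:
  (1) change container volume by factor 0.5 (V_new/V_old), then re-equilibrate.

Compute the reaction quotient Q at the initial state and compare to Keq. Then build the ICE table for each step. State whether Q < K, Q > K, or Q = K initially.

Q₀ = 9.458; Q > K (proceeds reverse)

Q₀ = 9.458 vs Keq = 1.6950e-06 ⇒ Q>K, reverse
Step 1:
                  M         X         J
  I         0.01984   0.02215     7.588
  C         0.02213  -0.02213  -0.01107
  E         0.04197 1.9851e-05     7.577
  solve Keq expr → x = -0.01107; check Q = 1.6950e-06
Then change container volume by factor 0.5 (V_new/V_old).
Step 2:
                  M         X         J
  I         0.08394 3.9702e-05     15.15
  C       1.1624e-05 -1.1624e-05 -5.8122e-06
  E         0.08395 2.8077e-05     15.15
  solve Keq expr → x = -5.8122e-06; check Q = 1.6950e-06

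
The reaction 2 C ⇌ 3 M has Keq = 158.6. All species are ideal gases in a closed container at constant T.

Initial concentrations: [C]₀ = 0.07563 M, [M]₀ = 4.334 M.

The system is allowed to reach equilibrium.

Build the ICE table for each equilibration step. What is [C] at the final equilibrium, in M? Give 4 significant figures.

[C]_eq = 0.5481 M

Q₀ = 1.4232e+04 vs Keq = 158.6 ⇒ Q>K, reverse
Step 1:
                   C          M
  init       0.07563      4.334
  Δ           0.4725    -0.7087
  eq          0.5481      3.625
  solve Keq expr → x = -0.2362; check Q = 158.6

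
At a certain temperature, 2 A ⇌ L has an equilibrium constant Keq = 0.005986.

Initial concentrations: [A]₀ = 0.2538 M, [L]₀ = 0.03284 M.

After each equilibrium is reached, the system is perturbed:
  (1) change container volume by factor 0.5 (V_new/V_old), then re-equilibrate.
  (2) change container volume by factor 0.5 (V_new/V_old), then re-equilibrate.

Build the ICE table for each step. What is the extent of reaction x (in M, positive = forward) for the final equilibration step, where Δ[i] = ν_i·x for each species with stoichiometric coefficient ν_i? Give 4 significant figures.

Q₀ = 0.5098 vs Keq = 0.005986 ⇒ Q>K, reverse
Step 1:
                   A          L
  I           0.2538    0.03284
  C          0.06447   -0.03223
  E           0.3183 6.0635e-04
  solve Keq expr → x = -0.03223; check Q = 0.005986
Then change container volume by factor 0.5 (V_new/V_old).
Step 2:
                   A          L
  I           0.6365   0.001213
  C        -0.002389   0.001195
  E           0.6341   0.002407
  solve Keq expr → x = 0.001195; check Q = 0.005986
Then change container volume by factor 0.5 (V_new/V_old).
Step 3:
                   A          L
  I            1.268   0.004814
  C        -0.009346   0.004673
  E            1.259   0.009487
  solve Keq expr → x = 0.004673; check Q = 0.005986

x = 0.004673 M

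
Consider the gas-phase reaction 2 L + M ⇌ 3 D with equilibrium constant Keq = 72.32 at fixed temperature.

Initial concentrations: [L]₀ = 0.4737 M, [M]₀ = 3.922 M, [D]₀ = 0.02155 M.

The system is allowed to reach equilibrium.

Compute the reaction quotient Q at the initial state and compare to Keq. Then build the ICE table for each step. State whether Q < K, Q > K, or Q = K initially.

Q₀ = 1.1372e-05; Q < K (proceeds forward)

Q₀ = 1.1372e-05 vs Keq = 72.32 ⇒ Q<K, forward
Step 1:
                    L           M           D
  init         0.4737       3.922     0.02155
  Δ           -0.4394     -0.2197      0.6591
  eq          0.03432       3.702      0.6806
  solve Keq expr → x = 0.2197; check Q = 72.32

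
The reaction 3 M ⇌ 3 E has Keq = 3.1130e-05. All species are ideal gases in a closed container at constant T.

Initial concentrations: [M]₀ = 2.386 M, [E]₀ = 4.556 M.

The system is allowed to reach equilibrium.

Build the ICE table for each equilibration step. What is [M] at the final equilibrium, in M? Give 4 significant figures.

Q₀ = 6.962 vs Keq = 3.1130e-05 ⇒ Q>K, reverse
Step 1:
                    M           E
  Initial       2.386       4.556
  Change        4.344      -4.344
  Equil          6.73      0.2117
  solve Keq expr → x = -1.448; check Q = 3.1130e-05

[M]_eq = 6.73 M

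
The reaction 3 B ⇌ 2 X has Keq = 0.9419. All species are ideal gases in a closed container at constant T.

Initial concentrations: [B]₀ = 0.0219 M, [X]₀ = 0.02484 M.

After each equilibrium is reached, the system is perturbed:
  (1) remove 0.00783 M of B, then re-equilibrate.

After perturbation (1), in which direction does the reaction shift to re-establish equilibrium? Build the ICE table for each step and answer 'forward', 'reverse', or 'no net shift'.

Q₀ = 58.74 vs Keq = 0.9419 ⇒ Q>K, reverse
Step 1:
                    B           X
  I            0.0219     0.02484
  C           0.02328    -0.01552
  E           0.04518     0.00932
  solve Keq expr → x = -0.00776; check Q = 0.9419
Then remove 0.00783 M of B.
Step 2:
                    B           X
  I           0.03735     0.00932
  C           0.00243    -0.00162
  E           0.03978      0.0077
  solve Keq expr → x = -8.0999e-04; check Q = 0.9419

Direction: reverse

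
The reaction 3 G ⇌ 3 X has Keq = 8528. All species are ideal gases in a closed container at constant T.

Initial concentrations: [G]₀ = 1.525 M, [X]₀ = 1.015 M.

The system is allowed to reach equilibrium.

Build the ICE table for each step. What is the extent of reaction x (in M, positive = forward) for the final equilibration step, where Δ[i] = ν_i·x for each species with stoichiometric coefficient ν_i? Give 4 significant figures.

Q₀ = 0.2948 vs Keq = 8528 ⇒ Q<K, forward
Step 1:
                  G         X
  I           1.525     1.015
  C          -1.406     1.406
  E          0.1185     2.421
  solve Keq expr → x = 0.4688; check Q = 8528

x = 0.4688 M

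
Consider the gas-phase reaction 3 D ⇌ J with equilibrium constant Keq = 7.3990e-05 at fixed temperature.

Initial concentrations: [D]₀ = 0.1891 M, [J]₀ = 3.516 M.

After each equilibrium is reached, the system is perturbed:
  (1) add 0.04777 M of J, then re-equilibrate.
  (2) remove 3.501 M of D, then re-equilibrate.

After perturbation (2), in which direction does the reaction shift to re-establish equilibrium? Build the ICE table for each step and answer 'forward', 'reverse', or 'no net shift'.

Q₀ = 520 vs Keq = 7.3990e-05 ⇒ Q>K, reverse
Step 1:
                  D         J
  init       0.1891     3.516
  Δ           10.29    -3.431
  eq          10.48    0.0852
  solve Keq expr → x = -3.431; check Q = 7.3990e-05
Then add 0.04777 M of J.
Step 2:
                  D         J
  init        10.48     0.133
  Δ          0.1334  -0.04447
  eq          10.61    0.0885
  solve Keq expr → x = -0.04447; check Q = 7.3990e-05
Then remove 3.501 M of D.
Step 3:
                  D         J
  init        7.114    0.0885
  Δ          0.1794  -0.05979
  eq          7.293    0.0287
  solve Keq expr → x = -0.05979; check Q = 7.3990e-05

Direction: reverse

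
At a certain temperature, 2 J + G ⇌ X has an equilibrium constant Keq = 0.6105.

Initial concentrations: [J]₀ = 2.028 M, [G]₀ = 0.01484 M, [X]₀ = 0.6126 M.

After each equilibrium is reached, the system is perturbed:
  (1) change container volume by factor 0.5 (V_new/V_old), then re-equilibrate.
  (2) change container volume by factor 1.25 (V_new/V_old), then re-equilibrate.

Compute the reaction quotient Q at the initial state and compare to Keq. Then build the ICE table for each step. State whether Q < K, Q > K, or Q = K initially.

Q₀ = 10.04; Q > K (proceeds reverse)

Q₀ = 10.04 vs Keq = 0.6105 ⇒ Q>K, reverse
Step 1:
                  J         G         X
  I           2.028   0.01484    0.6126
  C          0.2678    0.1339   -0.1339
  E           2.296    0.1488    0.4787
  solve Keq expr → x = -0.1339; check Q = 0.6105
Then change container volume by factor 0.5 (V_new/V_old).
Step 2:
                  J         G         X
  I           4.592    0.2975    0.9574
  C         -0.3826   -0.1913    0.1913
  E           4.209    0.1062     1.149
  solve Keq expr → x = 0.1913; check Q = 0.6105
Then change container volume by factor 1.25 (V_new/V_old).
Step 3:
                  J         G         X
  I           3.367   0.08496    0.9189
  C         0.07404   0.03702  -0.03702
  E           3.441     0.122    0.8819
  solve Keq expr → x = -0.03702; check Q = 0.6105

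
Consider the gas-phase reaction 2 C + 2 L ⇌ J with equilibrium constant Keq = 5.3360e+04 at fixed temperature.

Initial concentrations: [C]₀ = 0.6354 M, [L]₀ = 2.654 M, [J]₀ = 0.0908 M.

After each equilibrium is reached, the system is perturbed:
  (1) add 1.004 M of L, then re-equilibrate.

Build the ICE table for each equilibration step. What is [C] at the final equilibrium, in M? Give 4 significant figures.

[C]_eq = 9.1460e-04 M

Q₀ = 0.03193 vs Keq = 5.3360e+04 ⇒ Q<K, forward
Step 1:
                   C          L          J
  init        0.6354      2.654     0.0908
  Δ           -0.634     -0.634      0.317
  eq        0.001369       2.02     0.4078
  solve Keq expr → x = 0.317; check Q = 5.3360e+04
Then add 1.004 M of L.
Step 2:
                   C          L          J
  init      0.001369      3.024     0.4078
  Δ       -4.5401e-04 -4.5401e-04 2.2700e-04
  eq      9.1460e-04      3.024      0.408
  solve Keq expr → x = 2.2700e-04; check Q = 5.3360e+04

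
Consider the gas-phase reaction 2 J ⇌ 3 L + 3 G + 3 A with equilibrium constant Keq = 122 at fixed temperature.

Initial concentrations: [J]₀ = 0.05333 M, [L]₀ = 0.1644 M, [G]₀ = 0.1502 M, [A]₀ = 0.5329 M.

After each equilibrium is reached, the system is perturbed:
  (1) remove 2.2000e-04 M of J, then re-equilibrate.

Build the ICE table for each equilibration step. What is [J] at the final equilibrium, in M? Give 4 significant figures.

Q₀ = 8.0114e-04 vs Keq = 122 ⇒ Q<K, forward
Step 1:
                    J           L           G           A
  init        0.05333      0.1644      0.1502      0.5329
  Δ          -0.05276     0.07914     0.07914     0.07914
  eq       5.7219e-04      0.2435      0.2293       0.612
  solve Keq expr → x = 0.02638; check Q = 122
Then remove 2.2000e-04 M of J.
Step 2:
                    J           L           G           A
  init     3.5219e-04      0.2435      0.2293       0.612
  Δ        2.1718e-04 -3.2577e-04 -3.2577e-04 -3.2577e-04
  eq       5.6938e-04      0.2432       0.229      0.6117
  solve Keq expr → x = -1.0859e-04; check Q = 122

[J]_eq = 5.6938e-04 M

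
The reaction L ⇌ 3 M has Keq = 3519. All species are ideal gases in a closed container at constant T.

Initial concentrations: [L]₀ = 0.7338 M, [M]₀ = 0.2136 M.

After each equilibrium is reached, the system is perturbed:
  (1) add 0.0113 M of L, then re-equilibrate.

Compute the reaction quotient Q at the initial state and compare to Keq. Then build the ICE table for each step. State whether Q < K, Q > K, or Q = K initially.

Q₀ = 0.01328 vs Keq = 3519 ⇒ Q<K, forward
Step 1:
                   L          M
  Initial     0.7338     0.2136
  Change     -0.7299       2.19
  Equil     0.003944      2.403
  solve Keq expr → x = 0.7299; check Q = 3519
Then add 0.0113 M of L.
Step 2:
                   L          M
  Initial    0.01524      2.403
  Change    -0.01113     0.0334
  Equil     0.004111      2.437
  solve Keq expr → x = 0.01113; check Q = 3519

Q₀ = 0.01328; Q < K (proceeds forward)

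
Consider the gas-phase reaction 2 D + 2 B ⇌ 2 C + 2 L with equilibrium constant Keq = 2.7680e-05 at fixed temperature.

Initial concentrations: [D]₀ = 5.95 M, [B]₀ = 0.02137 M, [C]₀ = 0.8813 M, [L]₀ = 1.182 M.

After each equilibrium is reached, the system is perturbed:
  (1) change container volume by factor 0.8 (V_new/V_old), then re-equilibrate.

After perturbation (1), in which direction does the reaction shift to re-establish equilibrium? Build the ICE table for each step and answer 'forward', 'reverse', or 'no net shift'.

Q₀ = 67.12 vs Keq = 2.7680e-05 ⇒ Q>K, reverse
Step 1:
                   D          B          C          L
  Initial       5.95    0.02137     0.8813      1.182
  Change      0.8038     0.8038    -0.8038    -0.8038
  Equil        6.754     0.8251    0.07752     0.3782
  solve Keq expr → x = -0.4019; check Q = 2.7680e-05
Then change container volume by factor 0.8 (V_new/V_old).
Step 2:
                   D          B          C          L
  Initial      8.442      1.031     0.0969     0.4728
  Change           0          0          0          0
  Equil        8.442      1.031     0.0969     0.4728
  solve Keq expr → x = 0; check Q = 2.7680e-05

Direction: no net shift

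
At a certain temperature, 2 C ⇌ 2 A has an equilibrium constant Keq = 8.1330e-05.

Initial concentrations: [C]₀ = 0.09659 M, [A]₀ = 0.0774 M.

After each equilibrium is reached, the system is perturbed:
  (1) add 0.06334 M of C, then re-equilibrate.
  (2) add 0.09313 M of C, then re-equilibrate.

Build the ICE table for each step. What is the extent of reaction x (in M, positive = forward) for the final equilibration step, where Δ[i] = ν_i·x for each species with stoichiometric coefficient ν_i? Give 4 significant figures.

Q₀ = 0.6421 vs Keq = 8.1330e-05 ⇒ Q>K, reverse
Step 1:
                   C          A
  I          0.09659     0.0774
  C          0.07584   -0.07584
  E           0.1724   0.001555
  solve Keq expr → x = -0.03792; check Q = 8.1330e-05
Then add 0.06334 M of C.
Step 2:
                   C          A
  I           0.2358   0.001555
  C       -5.6611e-04 5.6611e-04
  E           0.2352   0.002121
  solve Keq expr → x = 2.8306e-04; check Q = 8.1330e-05
Then add 0.09313 M of C.
Step 3:
                   C          A
  I           0.3283   0.002121
  C       -8.3237e-04 8.3237e-04
  E           0.3275   0.002954
  solve Keq expr → x = 4.1618e-04; check Q = 8.1330e-05

x = 4.1618e-04 M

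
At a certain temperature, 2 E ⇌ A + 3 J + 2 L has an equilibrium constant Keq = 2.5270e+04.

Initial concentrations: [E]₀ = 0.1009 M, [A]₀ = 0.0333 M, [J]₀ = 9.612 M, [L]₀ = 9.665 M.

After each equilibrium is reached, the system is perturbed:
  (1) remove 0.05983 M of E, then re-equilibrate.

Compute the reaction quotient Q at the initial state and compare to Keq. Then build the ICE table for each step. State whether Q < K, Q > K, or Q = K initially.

Q₀ = 2.7134e+05; Q > K (proceeds reverse)

Q₀ = 2.7134e+05 vs Keq = 2.5270e+04 ⇒ Q>K, reverse
Step 1:
                   E          A          J          L
  Initial     0.1009     0.0333      9.612      9.665
  Change     0.05187   -0.02594   -0.07781   -0.05187
  Equil       0.1528   0.007364      9.534      9.613
  solve Keq expr → x = -0.02594; check Q = 2.5270e+04
Then remove 0.05983 M of E.
Step 2:
                   E          A          J          L
  Initial    0.09294   0.007364      9.534      9.613
  Change    0.008232  -0.004116   -0.01235  -0.008232
  Equil       0.1012   0.003248      9.522      9.605
  solve Keq expr → x = -0.004116; check Q = 2.5270e+04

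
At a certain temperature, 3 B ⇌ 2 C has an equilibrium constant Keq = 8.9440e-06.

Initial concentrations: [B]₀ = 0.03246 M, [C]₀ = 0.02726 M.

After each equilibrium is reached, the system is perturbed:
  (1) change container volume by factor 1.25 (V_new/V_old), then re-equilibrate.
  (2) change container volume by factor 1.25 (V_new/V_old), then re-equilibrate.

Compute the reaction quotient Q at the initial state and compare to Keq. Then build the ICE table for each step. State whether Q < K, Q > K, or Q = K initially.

Q₀ = 21.73 vs Keq = 8.9440e-06 ⇒ Q>K, reverse
Step 1:
                    B           C
  Initial     0.03246     0.02726
  Change       0.0408     -0.0272
  Equil       0.07326  5.9303e-05
  solve Keq expr → x = -0.0136; check Q = 8.9440e-06
Then change container volume by factor 1.25 (V_new/V_old).
Step 2:
                    B           C
  Initial     0.05861  4.7442e-05
  Change   7.5007e-06 -5.0005e-06
  Equil       0.05862  4.2442e-05
  solve Keq expr → x = -2.5002e-06; check Q = 8.9440e-06
Then change container volume by factor 1.25 (V_new/V_old).
Step 3:
                    B           C
  Initial     0.04689  3.3953e-05
  Change   5.3690e-06 -3.5793e-06
  Equil        0.0469  3.0374e-05
  solve Keq expr → x = -1.7897e-06; check Q = 8.9440e-06

Q₀ = 21.73; Q > K (proceeds reverse)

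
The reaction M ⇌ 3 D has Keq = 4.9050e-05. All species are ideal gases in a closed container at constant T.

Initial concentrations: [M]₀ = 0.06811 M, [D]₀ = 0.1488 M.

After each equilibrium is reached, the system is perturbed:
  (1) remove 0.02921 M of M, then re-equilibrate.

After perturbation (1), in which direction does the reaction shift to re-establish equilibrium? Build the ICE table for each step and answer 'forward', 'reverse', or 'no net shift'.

Direction: reverse

Q₀ = 0.04837 vs Keq = 4.9050e-05 ⇒ Q>K, reverse
Step 1:
                   M          D
  I          0.06811     0.1488
  C          0.04372    -0.1312
  E           0.1118    0.01764
  solve Keq expr → x = -0.04372; check Q = 4.9050e-05
Then remove 0.02921 M of M.
Step 2:
                   M          D
  I          0.08262    0.01764
  C       5.5244e-04  -0.001657
  E          0.08317    0.01598
  solve Keq expr → x = -5.5244e-04; check Q = 4.9050e-05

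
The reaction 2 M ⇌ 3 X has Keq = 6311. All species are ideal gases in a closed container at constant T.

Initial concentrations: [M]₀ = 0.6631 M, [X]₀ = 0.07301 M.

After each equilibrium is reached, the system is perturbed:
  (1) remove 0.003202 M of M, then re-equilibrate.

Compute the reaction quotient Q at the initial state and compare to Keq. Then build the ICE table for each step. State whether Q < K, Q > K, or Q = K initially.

Q₀ = 8.8509e-04 vs Keq = 6311 ⇒ Q<K, forward
Step 1:
                    M           X
  I            0.6631     0.07301
  C           -0.6496      0.9744
  E           0.01349       1.047
  solve Keq expr → x = 0.3248; check Q = 6311
Then remove 0.003202 M of M.
Step 2:
                    M           X
  I           0.01029       1.047
  C          0.003112   -0.004668
  E            0.0134       1.043
  solve Keq expr → x = -0.001556; check Q = 6311

Q₀ = 8.8509e-04; Q < K (proceeds forward)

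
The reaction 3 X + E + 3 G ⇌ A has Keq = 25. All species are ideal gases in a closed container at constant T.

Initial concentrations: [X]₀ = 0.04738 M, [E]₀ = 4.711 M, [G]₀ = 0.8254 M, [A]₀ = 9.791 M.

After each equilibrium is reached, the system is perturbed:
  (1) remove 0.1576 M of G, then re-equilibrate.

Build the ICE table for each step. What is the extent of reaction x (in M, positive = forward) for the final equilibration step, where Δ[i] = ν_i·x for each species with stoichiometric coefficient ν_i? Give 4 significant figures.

x = -0.0138 M

Q₀ = 3.4748e+04 vs Keq = 25 ⇒ Q>K, reverse
Step 1:
                  X         E         G         A
  init      0.04738     4.711    0.8254     9.791
  Δ           0.327     0.109     0.327    -0.109
  eq         0.3744      4.82     1.152     9.682
  solve Keq expr → x = -0.109; check Q = 25
Then remove 0.1576 M of G.
Step 2:
                  X         E         G         A
  init       0.3744      4.82    0.9948     9.682
  Δ         0.04139    0.0138   0.04139   -0.0138
  eq         0.4158     4.834     1.036     9.668
  solve Keq expr → x = -0.0138; check Q = 25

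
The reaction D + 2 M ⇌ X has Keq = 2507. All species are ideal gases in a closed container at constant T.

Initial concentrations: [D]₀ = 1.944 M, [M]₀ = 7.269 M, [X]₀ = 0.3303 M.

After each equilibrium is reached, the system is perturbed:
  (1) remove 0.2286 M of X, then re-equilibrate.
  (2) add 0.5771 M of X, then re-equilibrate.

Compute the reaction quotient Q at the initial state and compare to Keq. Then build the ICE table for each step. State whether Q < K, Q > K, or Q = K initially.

Q₀ = 0.003216 vs Keq = 2507 ⇒ Q<K, forward
Step 1:
                  D         M         X
  init        1.944     7.269    0.3303
  Δ          -1.944    -3.888     1.944
  eq      7.9350e-05     3.381     2.274
  solve Keq expr → x = 1.944; check Q = 2507
Then remove 0.2286 M of X.
Step 2:
                  D         M         X
  init    7.9350e-05     3.381     2.046
  Δ       -7.9752e-06 -1.5950e-05 7.9752e-06
  eq      7.1375e-05     3.381     2.046
  solve Keq expr → x = 7.9752e-06; check Q = 2507
Then add 0.5771 M of X.
Step 3:
                  D         M         X
  init    7.1375e-05     3.381     2.623
  Δ       2.0133e-05 4.0266e-05 -2.0133e-05
  eq      9.1508e-05     3.381     2.623
  solve Keq expr → x = -2.0133e-05; check Q = 2507

Q₀ = 0.003216; Q < K (proceeds forward)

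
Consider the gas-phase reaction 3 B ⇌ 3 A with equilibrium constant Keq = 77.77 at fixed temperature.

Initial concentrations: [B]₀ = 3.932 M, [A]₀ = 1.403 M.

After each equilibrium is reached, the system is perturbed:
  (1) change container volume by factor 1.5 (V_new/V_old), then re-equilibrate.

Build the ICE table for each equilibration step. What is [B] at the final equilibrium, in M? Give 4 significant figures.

Q₀ = 0.04543 vs Keq = 77.77 ⇒ Q<K, forward
Step 1:
                  B         A
  Initial     3.932     1.403
  Change     -2.919     2.919
  Equil       1.013     4.322
  solve Keq expr → x = 0.9731; check Q = 77.77
Then change container volume by factor 1.5 (V_new/V_old).
Step 2:
                  B         A
  Initial    0.6751     2.882
  Change          0         0
  Equil      0.6751     2.882
  solve Keq expr → x = 0; check Q = 77.77

[B]_eq = 0.6751 M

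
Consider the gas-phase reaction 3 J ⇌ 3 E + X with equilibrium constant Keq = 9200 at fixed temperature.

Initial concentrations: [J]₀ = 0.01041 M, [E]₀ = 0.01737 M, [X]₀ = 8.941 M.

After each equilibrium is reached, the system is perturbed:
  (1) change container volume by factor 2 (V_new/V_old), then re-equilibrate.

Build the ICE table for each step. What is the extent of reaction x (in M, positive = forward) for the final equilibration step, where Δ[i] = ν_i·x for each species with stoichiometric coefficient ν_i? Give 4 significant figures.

x = 7.9815e-05 M

Q₀ = 41.54 vs Keq = 9200 ⇒ Q<K, forward
Step 1:
                  J         E         X
  I         0.01041   0.01737     8.941
  C       -0.007906  0.007906  0.002635
  E        0.002504   0.02528     8.944
  solve Keq expr → x = 0.002635; check Q = 9200
Then change container volume by factor 2 (V_new/V_old).
Step 2:
                  J         E         X
  I        0.001252   0.01264     4.472
  C       -2.3945e-04 2.3945e-04 7.9815e-05
  E        0.001013   0.01288     4.472
  solve Keq expr → x = 7.9815e-05; check Q = 9200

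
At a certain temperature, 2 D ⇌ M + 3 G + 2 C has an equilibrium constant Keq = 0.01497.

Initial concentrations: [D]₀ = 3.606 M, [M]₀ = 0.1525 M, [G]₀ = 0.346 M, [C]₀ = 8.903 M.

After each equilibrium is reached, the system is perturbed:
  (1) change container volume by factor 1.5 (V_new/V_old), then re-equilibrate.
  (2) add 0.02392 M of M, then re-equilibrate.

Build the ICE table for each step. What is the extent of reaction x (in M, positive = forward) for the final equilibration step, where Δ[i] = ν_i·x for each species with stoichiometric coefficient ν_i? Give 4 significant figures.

Q₀ = 0.03851 vs Keq = 0.01497 ⇒ Q>K, reverse
Step 1:
                  D         M         G         C
  I           3.606    0.1525     0.346     8.903
  C         0.04971  -0.02486  -0.07457  -0.04971
  E           3.656    0.1276    0.2714     8.853
  solve Keq expr → x = -0.02486; check Q = 0.01497
Then change container volume by factor 1.5 (V_new/V_old).
Step 2:
                  D         M         G         C
  I           2.437    0.0851     0.181     5.902
  C        -0.06175   0.03088   0.09263   0.06175
  E           2.375     0.116    0.2736     5.964
  solve Keq expr → x = 0.03088; check Q = 0.01497
Then add 0.02392 M of M.
Step 3:
                  D         M         G         C
  I           2.375    0.1399    0.2736     5.964
  C        0.008658 -0.004329  -0.01299 -0.008658
  E           2.384    0.1356    0.2606     5.955
  solve Keq expr → x = -0.004329; check Q = 0.01497

x = -0.004329 M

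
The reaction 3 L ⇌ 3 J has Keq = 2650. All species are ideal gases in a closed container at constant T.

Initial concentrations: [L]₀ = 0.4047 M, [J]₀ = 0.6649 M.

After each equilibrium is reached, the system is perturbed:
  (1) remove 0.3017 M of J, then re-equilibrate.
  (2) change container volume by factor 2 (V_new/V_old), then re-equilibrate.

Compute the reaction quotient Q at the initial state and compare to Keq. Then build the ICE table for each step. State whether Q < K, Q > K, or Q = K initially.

Q₀ = 4.435 vs Keq = 2650 ⇒ Q<K, forward
Step 1:
                  L         J
  init       0.4047    0.6649
  Δ         -0.3326    0.3326
  eq        0.07208    0.9975
  solve Keq expr → x = 0.1109; check Q = 2650
Then remove 0.3017 M of J.
Step 2:
                  L         J
  init      0.07208    0.6958
  Δ        -0.02033   0.02033
  eq        0.05175    0.7161
  solve Keq expr → x = 0.006778; check Q = 2650
Then change container volume by factor 2 (V_new/V_old).
Step 3:
                  L         J
  init      0.02588    0.3581
  Δ               0         0
  eq        0.02588    0.3581
  solve Keq expr → x = 0; check Q = 2650

Q₀ = 4.435; Q < K (proceeds forward)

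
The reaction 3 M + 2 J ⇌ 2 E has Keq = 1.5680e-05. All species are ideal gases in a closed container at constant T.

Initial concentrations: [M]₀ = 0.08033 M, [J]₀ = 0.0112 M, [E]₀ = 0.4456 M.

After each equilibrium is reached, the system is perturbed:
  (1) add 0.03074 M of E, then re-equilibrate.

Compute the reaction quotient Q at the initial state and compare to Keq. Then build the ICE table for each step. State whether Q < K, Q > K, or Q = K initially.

Q₀ = 3.0537e+06; Q > K (proceeds reverse)

Q₀ = 3.0537e+06 vs Keq = 1.5680e-05 ⇒ Q>K, reverse
Step 1:
                    M           J           E
  Initial     0.08033      0.0112      0.4456
  Change       0.6667      0.4444     -0.4444
  Equil         0.747      0.4556    0.001165
  solve Keq expr → x = -0.2222; check Q = 1.5680e-05
Then add 0.03074 M of E.
Step 2:
                    M           J           E
  Initial       0.747      0.4556      0.0319
  Change      0.04582     0.03055    -0.03055
  Equil        0.7928      0.4862    0.001359
  solve Keq expr → x = -0.01527; check Q = 1.5680e-05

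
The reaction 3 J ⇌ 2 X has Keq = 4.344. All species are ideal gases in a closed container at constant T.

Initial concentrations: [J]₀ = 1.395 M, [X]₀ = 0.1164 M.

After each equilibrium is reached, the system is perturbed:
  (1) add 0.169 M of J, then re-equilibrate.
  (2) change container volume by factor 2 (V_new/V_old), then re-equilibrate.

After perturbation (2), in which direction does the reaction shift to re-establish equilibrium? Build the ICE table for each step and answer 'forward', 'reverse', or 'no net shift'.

Direction: reverse

Q₀ = 0.004991 vs Keq = 4.344 ⇒ Q<K, forward
Step 1:
                  J         X
  init        1.395    0.1164
  Δ         -0.9033    0.6022
  eq         0.4917    0.7186
  solve Keq expr → x = 0.3011; check Q = 4.344
Then add 0.169 M of J.
Step 2:
                  J         X
  init       0.6607    0.7186
  Δ         -0.1302   0.08678
  eq         0.5305    0.8054
  solve Keq expr → x = 0.04339; check Q = 4.344
Then change container volume by factor 2 (V_new/V_old).
Step 3:
                  J         X
  init       0.2653    0.4027
  Δ         0.05017  -0.03345
  eq         0.3154    0.3692
  solve Keq expr → x = -0.01672; check Q = 4.344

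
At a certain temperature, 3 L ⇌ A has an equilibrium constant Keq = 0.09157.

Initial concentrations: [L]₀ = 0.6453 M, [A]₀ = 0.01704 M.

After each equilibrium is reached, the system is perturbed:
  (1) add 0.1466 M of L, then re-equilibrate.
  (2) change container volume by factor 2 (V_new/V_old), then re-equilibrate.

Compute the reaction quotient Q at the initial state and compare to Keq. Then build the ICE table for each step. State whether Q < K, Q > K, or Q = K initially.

Q₀ = 0.06341; Q < K (proceeds forward)

Q₀ = 0.06341 vs Keq = 0.09157 ⇒ Q<K, forward
Step 1:
                   L          A
  Initial     0.6453    0.01704
  Change    -0.01701   0.005671
  Equil       0.6283    0.02271
  solve Keq expr → x = 0.005671; check Q = 0.09157
Then add 0.1466 M of L.
Step 2:
                   L          A
  Initial     0.7749    0.02271
  Change    -0.04062    0.01354
  Equil       0.7343    0.03625
  solve Keq expr → x = 0.01354; check Q = 0.09157
Then change container volume by factor 2 (V_new/V_old).
Step 3:
                   L          A
  Initial     0.3671    0.01813
  Change     0.03633   -0.01211
  Equil       0.4035   0.006014
  solve Keq expr → x = -0.01211; check Q = 0.09157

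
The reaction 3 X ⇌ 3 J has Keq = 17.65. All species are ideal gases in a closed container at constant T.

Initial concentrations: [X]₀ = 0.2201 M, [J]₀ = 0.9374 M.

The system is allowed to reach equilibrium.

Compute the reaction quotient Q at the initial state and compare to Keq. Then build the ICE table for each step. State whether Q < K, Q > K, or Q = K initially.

Q₀ = 77.25; Q > K (proceeds reverse)

Q₀ = 77.25 vs Keq = 17.65 ⇒ Q>K, reverse
Step 1:
                    X           J
  init         0.2201      0.9374
  Δ            0.1011     -0.1011
  eq           0.3212      0.8363
  solve Keq expr → x = -0.0337; check Q = 17.65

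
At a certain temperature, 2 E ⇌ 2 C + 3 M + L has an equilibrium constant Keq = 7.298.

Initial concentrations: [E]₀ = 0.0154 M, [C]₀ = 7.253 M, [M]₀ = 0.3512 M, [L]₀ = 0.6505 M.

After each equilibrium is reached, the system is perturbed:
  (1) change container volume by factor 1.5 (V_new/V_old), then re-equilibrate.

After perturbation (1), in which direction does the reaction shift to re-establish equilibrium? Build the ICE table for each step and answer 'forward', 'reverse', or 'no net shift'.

Direction: forward

Q₀ = 6250 vs Keq = 7.298 ⇒ Q>K, reverse
Step 1:
                  E         C         M         L
  Initial    0.0154     7.253    0.3512    0.6505
  Change     0.1228   -0.1228   -0.1842  -0.06141
  Equil      0.1382      7.13     0.167    0.5891
  solve Keq expr → x = -0.06141; check Q = 7.298
Then change container volume by factor 1.5 (V_new/V_old).
Step 2:
                  E         C         M         L
  Initial   0.09214     4.753    0.1113    0.3927
  Change   -0.02623   0.02623   0.03935   0.01312
  Equil     0.06591      4.78    0.1507    0.4058
  solve Keq expr → x = 0.01312; check Q = 7.298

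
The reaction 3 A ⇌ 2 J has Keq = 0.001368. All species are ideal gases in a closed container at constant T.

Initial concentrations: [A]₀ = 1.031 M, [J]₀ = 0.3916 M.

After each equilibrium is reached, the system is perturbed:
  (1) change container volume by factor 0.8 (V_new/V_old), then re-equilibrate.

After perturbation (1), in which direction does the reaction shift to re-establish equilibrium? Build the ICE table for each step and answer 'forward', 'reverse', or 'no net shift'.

Q₀ = 0.1399 vs Keq = 0.001368 ⇒ Q>K, reverse
Step 1:
                  A         J
  I           1.031    0.3916
  C          0.4839   -0.3226
  E           1.515   0.06897
  solve Keq expr → x = -0.1613; check Q = 0.001368
Then change container volume by factor 0.8 (V_new/V_old).
Step 2:
                  A         J
  I           1.894   0.08621
  C         -0.0137  0.009132
  E            1.88   0.09534
  solve Keq expr → x = 0.004566; check Q = 0.001368

Direction: forward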